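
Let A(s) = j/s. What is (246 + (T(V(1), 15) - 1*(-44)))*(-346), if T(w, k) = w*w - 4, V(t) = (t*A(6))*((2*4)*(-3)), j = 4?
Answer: -187532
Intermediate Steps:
A(s) = 4/s
V(t) = -16*t (V(t) = (t*(4/6))*((2*4)*(-3)) = (t*(4*(⅙)))*(8*(-3)) = (t*(⅔))*(-24) = (2*t/3)*(-24) = -16*t)
T(w, k) = -4 + w² (T(w, k) = w² - 4 = -4 + w²)
(246 + (T(V(1), 15) - 1*(-44)))*(-346) = (246 + ((-4 + (-16*1)²) - 1*(-44)))*(-346) = (246 + ((-4 + (-16)²) + 44))*(-346) = (246 + ((-4 + 256) + 44))*(-346) = (246 + (252 + 44))*(-346) = (246 + 296)*(-346) = 542*(-346) = -187532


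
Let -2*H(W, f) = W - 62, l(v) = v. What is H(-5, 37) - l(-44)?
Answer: 155/2 ≈ 77.500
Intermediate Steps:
H(W, f) = 31 - W/2 (H(W, f) = -(W - 62)/2 = -(-62 + W)/2 = 31 - W/2)
H(-5, 37) - l(-44) = (31 - ½*(-5)) - 1*(-44) = (31 + 5/2) + 44 = 67/2 + 44 = 155/2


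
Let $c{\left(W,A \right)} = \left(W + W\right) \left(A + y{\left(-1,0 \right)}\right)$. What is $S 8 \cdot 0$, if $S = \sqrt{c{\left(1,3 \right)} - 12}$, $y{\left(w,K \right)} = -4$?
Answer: $0$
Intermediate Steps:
$c{\left(W,A \right)} = 2 W \left(-4 + A\right)$ ($c{\left(W,A \right)} = \left(W + W\right) \left(A - 4\right) = 2 W \left(-4 + A\right)$)
$S = i \sqrt{14}$ ($S = \sqrt{2 \cdot 1 \left(-4 + 3\right) - 12} = \sqrt{2 \cdot 1 \left(-1\right) - 12} = \sqrt{-2 - 12} = \sqrt{-14} = i \sqrt{14} \approx 3.7417 i$)
$S 8 \cdot 0 = i \sqrt{14} \cdot 8 \cdot 0 = 8 i \sqrt{14} \cdot 0 = 0$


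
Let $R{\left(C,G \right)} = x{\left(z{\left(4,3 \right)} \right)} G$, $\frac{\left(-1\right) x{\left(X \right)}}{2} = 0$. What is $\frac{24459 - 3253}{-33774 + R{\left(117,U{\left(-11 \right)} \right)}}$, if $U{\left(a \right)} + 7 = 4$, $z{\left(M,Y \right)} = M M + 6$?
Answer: $- \frac{10603}{16887} \approx -0.62788$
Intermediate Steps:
$z{\left(M,Y \right)} = 6 + M^{2}$ ($z{\left(M,Y \right)} = M^{2} + 6 = 6 + M^{2}$)
$x{\left(X \right)} = 0$ ($x{\left(X \right)} = \left(-2\right) 0 = 0$)
$U{\left(a \right)} = -3$ ($U{\left(a \right)} = -7 + 4 = -3$)
$R{\left(C,G \right)} = 0$ ($R{\left(C,G \right)} = 0 G = 0$)
$\frac{24459 - 3253}{-33774 + R{\left(117,U{\left(-11 \right)} \right)}} = \frac{24459 - 3253}{-33774 + 0} = \frac{21206}{-33774} = 21206 \left(- \frac{1}{33774}\right) = - \frac{10603}{16887}$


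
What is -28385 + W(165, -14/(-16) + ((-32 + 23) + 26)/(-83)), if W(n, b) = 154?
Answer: -28231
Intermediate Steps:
-28385 + W(165, -14/(-16) + ((-32 + 23) + 26)/(-83)) = -28385 + 154 = -28231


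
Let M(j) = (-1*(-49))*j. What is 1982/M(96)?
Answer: 991/2352 ≈ 0.42134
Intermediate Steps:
M(j) = 49*j
1982/M(96) = 1982/((49*96)) = 1982/4704 = 1982*(1/4704) = 991/2352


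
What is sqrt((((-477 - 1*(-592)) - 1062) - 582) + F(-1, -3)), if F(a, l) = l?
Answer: 2*I*sqrt(383) ≈ 39.141*I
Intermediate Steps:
sqrt((((-477 - 1*(-592)) - 1062) - 582) + F(-1, -3)) = sqrt((((-477 - 1*(-592)) - 1062) - 582) - 3) = sqrt((((-477 + 592) - 1062) - 582) - 3) = sqrt(((115 - 1062) - 582) - 3) = sqrt((-947 - 582) - 3) = sqrt(-1529 - 3) = sqrt(-1532) = 2*I*sqrt(383)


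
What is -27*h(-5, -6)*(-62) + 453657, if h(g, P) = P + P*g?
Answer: 493833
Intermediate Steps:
-27*h(-5, -6)*(-62) + 453657 = -(-162)*(1 - 5)*(-62) + 453657 = -(-162)*(-4)*(-62) + 453657 = -27*24*(-62) + 453657 = -648*(-62) + 453657 = 40176 + 453657 = 493833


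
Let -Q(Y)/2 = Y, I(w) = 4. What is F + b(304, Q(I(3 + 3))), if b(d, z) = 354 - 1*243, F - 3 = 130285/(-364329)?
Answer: 41403221/364329 ≈ 113.64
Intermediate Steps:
Q(Y) = -2*Y
F = 962702/364329 (F = 3 + 130285/(-364329) = 3 + 130285*(-1/364329) = 3 - 130285/364329 = 962702/364329 ≈ 2.6424)
b(d, z) = 111 (b(d, z) = 354 - 243 = 111)
F + b(304, Q(I(3 + 3))) = 962702/364329 + 111 = 41403221/364329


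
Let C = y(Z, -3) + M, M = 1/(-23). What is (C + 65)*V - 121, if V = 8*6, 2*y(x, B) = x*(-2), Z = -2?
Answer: 71137/23 ≈ 3092.9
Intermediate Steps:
y(x, B) = -x (y(x, B) = (x*(-2))/2 = (-2*x)/2 = -x)
V = 48
M = -1/23 ≈ -0.043478
C = 45/23 (C = -1*(-2) - 1/23 = 2 - 1/23 = 45/23 ≈ 1.9565)
(C + 65)*V - 121 = (45/23 + 65)*48 - 121 = (1540/23)*48 - 121 = 73920/23 - 121 = 71137/23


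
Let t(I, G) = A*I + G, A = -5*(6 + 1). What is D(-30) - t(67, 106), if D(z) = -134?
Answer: 2105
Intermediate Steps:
A = -35 (A = -5*7 = -35)
t(I, G) = G - 35*I (t(I, G) = -35*I + G = G - 35*I)
D(-30) - t(67, 106) = -134 - (106 - 35*67) = -134 - (106 - 2345) = -134 - 1*(-2239) = -134 + 2239 = 2105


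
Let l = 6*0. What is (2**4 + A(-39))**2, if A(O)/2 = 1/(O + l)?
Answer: 386884/1521 ≈ 254.36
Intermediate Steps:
l = 0
A(O) = 2/O (A(O) = 2/(O + 0) = 2/O)
(2**4 + A(-39))**2 = (2**4 + 2/(-39))**2 = (16 + 2*(-1/39))**2 = (16 - 2/39)**2 = (622/39)**2 = 386884/1521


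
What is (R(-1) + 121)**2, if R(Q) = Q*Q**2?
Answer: 14400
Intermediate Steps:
R(Q) = Q**3
(R(-1) + 121)**2 = ((-1)**3 + 121)**2 = (-1 + 121)**2 = 120**2 = 14400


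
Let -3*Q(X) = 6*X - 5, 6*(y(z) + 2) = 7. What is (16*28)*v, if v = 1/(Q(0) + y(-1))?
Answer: 2688/5 ≈ 537.60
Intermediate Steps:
y(z) = -⅚ (y(z) = -2 + (⅙)*7 = -2 + 7/6 = -⅚)
Q(X) = 5/3 - 2*X (Q(X) = -(6*X - 5)/3 = -(-5 + 6*X)/3 = 5/3 - 2*X)
v = 6/5 (v = 1/((5/3 - 2*0) - ⅚) = 1/((5/3 + 0) - ⅚) = 1/(5/3 - ⅚) = 1/(⅚) = 6/5 ≈ 1.2000)
(16*28)*v = (16*28)*(6/5) = 448*(6/5) = 2688/5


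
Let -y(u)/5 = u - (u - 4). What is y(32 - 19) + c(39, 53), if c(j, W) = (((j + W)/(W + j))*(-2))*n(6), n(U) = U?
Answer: -32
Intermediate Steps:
y(u) = -20 (y(u) = -5*(u - (u - 4)) = -5*(u - (-4 + u)) = -5*(u + (4 - u)) = -5*4 = -20)
c(j, W) = -12 (c(j, W) = (((j + W)/(W + j))*(-2))*6 = (((W + j)/(W + j))*(-2))*6 = (1*(-2))*6 = -2*6 = -12)
y(32 - 19) + c(39, 53) = -20 - 12 = -32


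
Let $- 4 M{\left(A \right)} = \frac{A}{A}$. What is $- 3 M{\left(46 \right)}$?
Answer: $\frac{3}{4} \approx 0.75$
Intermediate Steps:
$M{\left(A \right)} = - \frac{1}{4}$ ($M{\left(A \right)} = - \frac{A \frac{1}{A}}{4} = \left(- \frac{1}{4}\right) 1 = - \frac{1}{4}$)
$- 3 M{\left(46 \right)} = \left(-3\right) \left(- \frac{1}{4}\right) = \frac{3}{4}$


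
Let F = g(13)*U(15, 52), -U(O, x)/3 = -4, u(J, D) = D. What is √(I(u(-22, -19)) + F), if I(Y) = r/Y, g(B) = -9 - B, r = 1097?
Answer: I*√116147/19 ≈ 17.937*I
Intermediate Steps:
U(O, x) = 12 (U(O, x) = -3*(-4) = 12)
F = -264 (F = (-9 - 1*13)*12 = (-9 - 13)*12 = -22*12 = -264)
I(Y) = 1097/Y
√(I(u(-22, -19)) + F) = √(1097/(-19) - 264) = √(1097*(-1/19) - 264) = √(-1097/19 - 264) = √(-6113/19) = I*√116147/19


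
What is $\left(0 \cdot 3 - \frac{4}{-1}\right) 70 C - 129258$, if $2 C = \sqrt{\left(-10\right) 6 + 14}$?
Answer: $-129258 + 140 i \sqrt{46} \approx -1.2926 \cdot 10^{5} + 949.53 i$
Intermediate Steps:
$C = \frac{i \sqrt{46}}{2}$ ($C = \frac{\sqrt{\left(-10\right) 6 + 14}}{2} = \frac{\sqrt{-60 + 14}}{2} = \frac{\sqrt{-46}}{2} = \frac{i \sqrt{46}}{2} \approx 3.3912 i$)
$\left(0 \cdot 3 - \frac{4}{-1}\right) 70 C - 129258 = \left(0 \cdot 3 - \frac{4}{-1}\right) 70 \frac{i \sqrt{46}}{2} - 129258 = \left(0 - -4\right) 70 \frac{i \sqrt{46}}{2} - 129258 = \left(0 + 4\right) 70 \frac{i \sqrt{46}}{2} - 129258 = 4 \cdot 70 \frac{i \sqrt{46}}{2} - 129258 = 280 \frac{i \sqrt{46}}{2} - 129258 = 140 i \sqrt{46} - 129258 = -129258 + 140 i \sqrt{46}$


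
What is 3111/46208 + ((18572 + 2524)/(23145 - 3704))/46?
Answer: 1878463857/20661583744 ≈ 0.090916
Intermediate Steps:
3111/46208 + ((18572 + 2524)/(23145 - 3704))/46 = 3111*(1/46208) + (21096/19441)*(1/46) = 3111/46208 + (21096*(1/19441))*(1/46) = 3111/46208 + (21096/19441)*(1/46) = 3111/46208 + 10548/447143 = 1878463857/20661583744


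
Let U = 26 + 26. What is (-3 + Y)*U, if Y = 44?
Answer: 2132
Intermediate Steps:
U = 52
(-3 + Y)*U = (-3 + 44)*52 = 41*52 = 2132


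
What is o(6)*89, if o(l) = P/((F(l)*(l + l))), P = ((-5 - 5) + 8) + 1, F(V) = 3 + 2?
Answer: -89/60 ≈ -1.4833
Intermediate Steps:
F(V) = 5
P = -1 (P = (-10 + 8) + 1 = -2 + 1 = -1)
o(l) = -1/(10*l) (o(l) = -1/(5*(l + l)) = -1/(5*(2*l)) = -1/(10*l))
o(6)*89 = -⅒/6*89 = -⅒*⅙*89 = -1/60*89 = -89/60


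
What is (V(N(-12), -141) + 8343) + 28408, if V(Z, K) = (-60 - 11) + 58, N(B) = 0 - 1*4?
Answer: 36738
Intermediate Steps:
N(B) = -4 (N(B) = 0 - 4 = -4)
V(Z, K) = -13 (V(Z, K) = -71 + 58 = -13)
(V(N(-12), -141) + 8343) + 28408 = (-13 + 8343) + 28408 = 8330 + 28408 = 36738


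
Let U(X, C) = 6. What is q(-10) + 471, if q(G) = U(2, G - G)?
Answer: 477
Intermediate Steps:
q(G) = 6
q(-10) + 471 = 6 + 471 = 477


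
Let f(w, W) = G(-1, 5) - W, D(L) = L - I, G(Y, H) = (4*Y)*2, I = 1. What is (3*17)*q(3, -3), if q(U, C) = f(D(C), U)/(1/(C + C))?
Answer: 3366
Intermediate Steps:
G(Y, H) = 8*Y
D(L) = -1 + L (D(L) = L - 1*1 = L - 1 = -1 + L)
f(w, W) = -8 - W (f(w, W) = 8*(-1) - W = -8 - W)
q(U, C) = 2*C*(-8 - U) (q(U, C) = (-8 - U)/(1/(C + C)) = (-8 - U)/(1/(2*C)) = (-8 - U)/((1/(2*C))) = (-8 - U)*(2*C) = 2*C*(-8 - U))
(3*17)*q(3, -3) = (3*17)*(-2*(-3)*(8 + 3)) = 51*(-2*(-3)*11) = 51*66 = 3366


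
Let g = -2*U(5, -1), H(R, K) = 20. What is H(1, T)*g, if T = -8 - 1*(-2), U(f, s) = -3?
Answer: 120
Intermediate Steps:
T = -6 (T = -8 + 2 = -6)
g = 6 (g = -2*(-3) = 6)
H(1, T)*g = 20*6 = 120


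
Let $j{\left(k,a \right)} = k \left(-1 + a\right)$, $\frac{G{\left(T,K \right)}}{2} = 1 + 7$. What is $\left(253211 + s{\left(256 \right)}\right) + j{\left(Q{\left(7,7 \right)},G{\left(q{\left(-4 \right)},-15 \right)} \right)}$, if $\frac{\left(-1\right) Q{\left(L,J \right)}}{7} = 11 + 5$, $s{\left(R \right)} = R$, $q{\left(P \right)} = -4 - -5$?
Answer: $251787$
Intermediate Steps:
$q{\left(P \right)} = 1$ ($q{\left(P \right)} = -4 + 5 = 1$)
$G{\left(T,K \right)} = 16$ ($G{\left(T,K \right)} = 2 \left(1 + 7\right) = 2 \cdot 8 = 16$)
$Q{\left(L,J \right)} = -112$ ($Q{\left(L,J \right)} = - 7 \left(11 + 5\right) = \left(-7\right) 16 = -112$)
$\left(253211 + s{\left(256 \right)}\right) + j{\left(Q{\left(7,7 \right)},G{\left(q{\left(-4 \right)},-15 \right)} \right)} = \left(253211 + 256\right) - 112 \left(-1 + 16\right) = 253467 - 1680 = 251787$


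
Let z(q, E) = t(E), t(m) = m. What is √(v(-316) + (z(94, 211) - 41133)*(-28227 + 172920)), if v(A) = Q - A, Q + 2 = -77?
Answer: I*√5921126709 ≈ 76949.0*I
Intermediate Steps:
Q = -79 (Q = -2 - 77 = -79)
z(q, E) = E
v(A) = -79 - A
√(v(-316) + (z(94, 211) - 41133)*(-28227 + 172920)) = √((-79 - 1*(-316)) + (211 - 41133)*(-28227 + 172920)) = √((-79 + 316) - 40922*144693) = √(237 - 5921126946) = √(-5921126709) = I*√5921126709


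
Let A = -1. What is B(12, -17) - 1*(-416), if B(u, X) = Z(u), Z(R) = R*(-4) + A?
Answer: 367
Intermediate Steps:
Z(R) = -1 - 4*R (Z(R) = R*(-4) - 1 = -4*R - 1 = -1 - 4*R)
B(u, X) = -1 - 4*u
B(12, -17) - 1*(-416) = (-1 - 4*12) - 1*(-416) = (-1 - 48) + 416 = -49 + 416 = 367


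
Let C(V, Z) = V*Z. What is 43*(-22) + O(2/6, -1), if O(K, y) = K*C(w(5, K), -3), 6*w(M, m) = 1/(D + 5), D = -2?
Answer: -17029/18 ≈ -946.06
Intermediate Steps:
w(M, m) = 1/18 (w(M, m) = 1/(6*(-2 + 5)) = (⅙)/3 = (⅙)*(⅓) = 1/18)
O(K, y) = -K/6 (O(K, y) = K*((1/18)*(-3)) = K*(-⅙) = -K/6)
43*(-22) + O(2/6, -1) = 43*(-22) - 1/(3*6) = -946 - 1/(3*6) = -946 - ⅙*⅓ = -946 - 1/18 = -17029/18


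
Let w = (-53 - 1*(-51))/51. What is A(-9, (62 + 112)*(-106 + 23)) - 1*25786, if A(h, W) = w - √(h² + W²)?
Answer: -1315088/51 - 3*√23174605 ≈ -40228.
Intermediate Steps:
w = -2/51 (w = (-53 + 51)*(1/51) = -2*1/51 = -2/51 ≈ -0.039216)
A(h, W) = -2/51 - √(W² + h²) (A(h, W) = -2/51 - √(h² + W²) = -2/51 - √(W² + h²))
A(-9, (62 + 112)*(-106 + 23)) - 1*25786 = (-2/51 - √(((62 + 112)*(-106 + 23))² + (-9)²)) - 1*25786 = (-2/51 - √((174*(-83))² + 81)) - 25786 = (-2/51 - √((-14442)² + 81)) - 25786 = (-2/51 - √(208571364 + 81)) - 25786 = (-2/51 - √208571445) - 25786 = (-2/51 - 3*√23174605) - 25786 = -1315088/51 - 3*√23174605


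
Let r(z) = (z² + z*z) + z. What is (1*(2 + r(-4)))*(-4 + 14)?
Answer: 300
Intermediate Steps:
r(z) = z + 2*z² (r(z) = (z² + z²) + z = 2*z² + z = z + 2*z²)
(1*(2 + r(-4)))*(-4 + 14) = (1*(2 - 4*(1 + 2*(-4))))*(-4 + 14) = (1*(2 - 4*(1 - 8)))*10 = (1*(2 - 4*(-7)))*10 = (1*(2 + 28))*10 = (1*30)*10 = 30*10 = 300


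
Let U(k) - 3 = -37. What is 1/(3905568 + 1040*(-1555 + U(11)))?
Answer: 1/2253008 ≈ 4.4385e-7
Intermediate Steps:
U(k) = -34 (U(k) = 3 - 37 = -34)
1/(3905568 + 1040*(-1555 + U(11))) = 1/(3905568 + 1040*(-1555 - 34)) = 1/(3905568 + 1040*(-1589)) = 1/(3905568 - 1652560) = 1/2253008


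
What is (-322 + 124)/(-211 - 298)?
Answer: 198/509 ≈ 0.38900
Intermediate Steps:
(-322 + 124)/(-211 - 298) = -198/(-509) = -1/509*(-198) = 198/509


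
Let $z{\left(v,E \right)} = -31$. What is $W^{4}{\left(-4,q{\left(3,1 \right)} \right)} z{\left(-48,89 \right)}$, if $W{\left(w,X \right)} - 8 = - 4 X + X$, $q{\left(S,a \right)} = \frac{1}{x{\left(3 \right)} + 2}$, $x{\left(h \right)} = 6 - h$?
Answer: $- \frac{58098991}{625} \approx -92958.0$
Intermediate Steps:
$q{\left(S,a \right)} = \frac{1}{5}$ ($q{\left(S,a \right)} = \frac{1}{\left(6 - 3\right) + 2} = \frac{1}{3 + 2} = \frac{1}{5}$)
$W{\left(w,X \right)} = 8 - 3 X$ ($W{\left(w,X \right)} = 8 + \left(- 4 X + X\right) = 8 - 3 X$)
$W^{4}{\left(-4,q{\left(3,1 \right)} \right)} z{\left(-48,89 \right)} = \left(8 - \frac{3}{5}\right)^{4} \left(-31\right) = \left(\frac{37}{5}\right)^{4} \left(-31\right) = \frac{1874161}{625} \left(-31\right) = - \frac{58098991}{625}$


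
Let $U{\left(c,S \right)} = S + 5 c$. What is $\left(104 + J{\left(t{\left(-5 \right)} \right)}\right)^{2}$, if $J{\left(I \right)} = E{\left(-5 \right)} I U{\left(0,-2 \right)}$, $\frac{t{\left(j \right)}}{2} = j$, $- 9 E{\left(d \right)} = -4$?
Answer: $\frac{1032256}{81} \approx 12744.0$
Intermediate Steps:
$E{\left(d \right)} = \frac{4}{9}$ ($E{\left(d \right)} = \left(- \frac{1}{9}\right) \left(-4\right) = \frac{4}{9}$)
$t{\left(j \right)} = 2 j$
$J{\left(I \right)} = - \frac{8 I}{9}$ ($J{\left(I \right)} = \frac{4 I}{9} \left(-2 + 5 \cdot 0\right) = \frac{4 I}{9} \left(-2 + 0\right) = \frac{4 I}{9} \left(-2\right) = - \frac{8 I}{9}$)
$\left(104 + J{\left(t{\left(-5 \right)} \right)}\right)^{2} = \left(104 - \frac{8 \cdot 2 \left(-5\right)}{9}\right)^{2} = \left(104 - - \frac{80}{9}\right)^{2} = \left(104 + \frac{80}{9}\right)^{2} = \left(\frac{1016}{9}\right)^{2} = \frac{1032256}{81}$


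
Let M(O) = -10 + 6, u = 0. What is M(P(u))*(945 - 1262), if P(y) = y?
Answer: 1268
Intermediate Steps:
M(O) = -4
M(P(u))*(945 - 1262) = -4*(945 - 1262) = -4*(-317) = 1268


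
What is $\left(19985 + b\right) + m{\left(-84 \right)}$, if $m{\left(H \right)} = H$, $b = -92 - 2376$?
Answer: $17433$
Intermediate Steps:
$b = -2468$ ($b = -92 - 2376 = -2468$)
$\left(19985 + b\right) + m{\left(-84 \right)} = \left(19985 - 2468\right) - 84 = 17517 - 84 = 17433$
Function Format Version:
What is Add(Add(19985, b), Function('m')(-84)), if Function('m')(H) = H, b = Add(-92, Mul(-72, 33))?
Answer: 17433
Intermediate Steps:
b = -2468 (b = Add(-92, -2376) = -2468)
Add(Add(19985, b), Function('m')(-84)) = Add(Add(19985, -2468), -84) = Add(17517, -84) = 17433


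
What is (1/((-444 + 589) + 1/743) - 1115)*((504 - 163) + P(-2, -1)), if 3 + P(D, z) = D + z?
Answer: -600624485/1608 ≈ -3.7352e+5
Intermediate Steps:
P(D, z) = -3 + D + z (P(D, z) = -3 + (D + z) = -3 + D + z)
(1/((-444 + 589) + 1/743) - 1115)*((504 - 163) + P(-2, -1)) = (1/((-444 + 589) + 1/743) - 1115)*((504 - 163) + (-3 - 2 - 1)) = (1/(145 + 1/743) - 1115)*(341 - 6) = (1/(107736/743) - 1115)*335 = (743/107736 - 1115)*335 = -120124897/107736*335 = -600624485/1608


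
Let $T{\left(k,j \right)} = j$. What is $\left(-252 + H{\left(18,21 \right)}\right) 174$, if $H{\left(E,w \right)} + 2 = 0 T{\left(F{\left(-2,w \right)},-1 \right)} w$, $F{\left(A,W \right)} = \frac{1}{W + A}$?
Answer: $-44196$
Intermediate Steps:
$F{\left(A,W \right)} = \frac{1}{A + W}$
$H{\left(E,w \right)} = -2$ ($H{\left(E,w \right)} = -2 + 0 \left(-1\right) w = -2 + 0 w = -2 + 0 = -2$)
$\left(-252 + H{\left(18,21 \right)}\right) 174 = \left(-252 - 2\right) 174 = \left(-254\right) 174 = -44196$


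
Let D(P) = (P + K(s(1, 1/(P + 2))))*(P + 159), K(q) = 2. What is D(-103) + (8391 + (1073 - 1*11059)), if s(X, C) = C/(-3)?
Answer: -7251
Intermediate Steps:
s(X, C) = -C/3 (s(X, C) = C*(-⅓) = -C/3)
D(P) = (2 + P)*(159 + P) (D(P) = (P + 2)*(P + 159) = (2 + P)*(159 + P))
D(-103) + (8391 + (1073 - 1*11059)) = (318 + (-103)² + 161*(-103)) + (8391 + (1073 - 1*11059)) = (318 + 10609 - 16583) + (8391 + (1073 - 11059)) = -5656 + (8391 - 9986) = -5656 - 1595 = -7251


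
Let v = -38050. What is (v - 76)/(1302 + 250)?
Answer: -19063/776 ≈ -24.566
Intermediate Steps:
(v - 76)/(1302 + 250) = (-38050 - 76)/(1302 + 250) = -38126/1552 = -38126*1/1552 = -19063/776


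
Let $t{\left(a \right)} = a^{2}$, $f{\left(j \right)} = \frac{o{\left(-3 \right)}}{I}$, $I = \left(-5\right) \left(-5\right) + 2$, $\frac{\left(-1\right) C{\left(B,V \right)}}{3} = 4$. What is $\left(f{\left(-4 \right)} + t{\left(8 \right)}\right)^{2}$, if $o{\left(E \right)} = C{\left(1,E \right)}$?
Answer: $\frac{327184}{81} \approx 4039.3$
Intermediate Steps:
$C{\left(B,V \right)} = -12$ ($C{\left(B,V \right)} = \left(-3\right) 4 = -12$)
$o{\left(E \right)} = -12$
$I = 27$ ($I = 25 + 2 = 27$)
$f{\left(j \right)} = - \frac{4}{9}$ ($f{\left(j \right)} = - \frac{12}{27} = \left(-12\right) \frac{1}{27} = - \frac{4}{9}$)
$\left(f{\left(-4 \right)} + t{\left(8 \right)}\right)^{2} = \left(- \frac{4}{9} + 8^{2}\right)^{2} = \left(- \frac{4}{9} + 64\right)^{2} = \left(\frac{572}{9}\right)^{2} = \frac{327184}{81}$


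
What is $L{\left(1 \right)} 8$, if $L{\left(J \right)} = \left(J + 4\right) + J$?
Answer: $48$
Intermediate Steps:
$L{\left(J \right)} = 4 + 2 J$ ($L{\left(J \right)} = \left(4 + J\right) + J = 4 + 2 J$)
$L{\left(1 \right)} 8 = \left(4 + 2 \cdot 1\right) 8 = \left(4 + 2\right) 8 = 6 \cdot 8 = 48$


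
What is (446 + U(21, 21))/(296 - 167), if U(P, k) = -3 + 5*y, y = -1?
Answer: 146/43 ≈ 3.3953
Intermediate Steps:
U(P, k) = -8 (U(P, k) = -3 + 5*(-1) = -3 - 5 = -8)
(446 + U(21, 21))/(296 - 167) = (446 - 8)/(296 - 167) = 438/129 = 438*(1/129) = 146/43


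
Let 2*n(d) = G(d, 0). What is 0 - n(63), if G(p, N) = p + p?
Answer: -63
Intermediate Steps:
G(p, N) = 2*p
n(d) = d (n(d) = (2*d)/2 = d)
0 - n(63) = 0 - 1*63 = 0 - 63 = -63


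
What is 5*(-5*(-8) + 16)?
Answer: 280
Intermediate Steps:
5*(-5*(-8) + 16) = 5*(40 + 16) = 5*56 = 280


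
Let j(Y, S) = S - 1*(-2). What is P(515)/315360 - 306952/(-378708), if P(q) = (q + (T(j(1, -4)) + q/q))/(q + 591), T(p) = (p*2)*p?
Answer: 2230446286069/2751851385360 ≈ 0.81053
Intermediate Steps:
j(Y, S) = 2 + S (j(Y, S) = S + 2 = 2 + S)
T(p) = 2*p² (T(p) = (2*p)*p = 2*p²)
P(q) = (9 + q)/(591 + q) (P(q) = (q + (2*(2 - 4)² + q/q))/(q + 591) = (q + (2*(-2)² + 1))/(591 + q) = (q + (2*4 + 1))/(591 + q) = (q + (8 + 1))/(591 + q) = (q + 9)/(591 + q) = (9 + q)/(591 + q))
P(515)/315360 - 306952/(-378708) = ((9 + 515)/(591 + 515))/315360 - 306952/(-378708) = (524/1106)*(1/315360) - 306952*(-1/378708) = ((1/1106)*524)*(1/315360) + 76738/94677 = (262/553)*(1/315360) + 76738/94677 = 131/87197040 + 76738/94677 = 2230446286069/2751851385360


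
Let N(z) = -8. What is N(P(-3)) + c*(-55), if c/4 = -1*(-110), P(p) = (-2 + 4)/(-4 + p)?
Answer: -24208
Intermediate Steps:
P(p) = 2/(-4 + p)
c = 440 (c = 4*(-1*(-110)) = 4*110 = 440)
N(P(-3)) + c*(-55) = -8 + 440*(-55) = -8 - 24200 = -24208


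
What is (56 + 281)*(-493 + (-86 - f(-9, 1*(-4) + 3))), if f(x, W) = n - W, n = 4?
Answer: -196808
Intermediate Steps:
f(x, W) = 4 - W
(56 + 281)*(-493 + (-86 - f(-9, 1*(-4) + 3))) = (56 + 281)*(-493 + (-86 - (4 - (1*(-4) + 3)))) = 337*(-493 + (-86 - (4 - (-4 + 3)))) = 337*(-493 + (-86 - (4 - 1*(-1)))) = 337*(-493 + (-86 - (4 + 1))) = 337*(-493 + (-86 - 1*5)) = 337*(-493 + (-86 - 5)) = 337*(-493 - 91) = 337*(-584) = -196808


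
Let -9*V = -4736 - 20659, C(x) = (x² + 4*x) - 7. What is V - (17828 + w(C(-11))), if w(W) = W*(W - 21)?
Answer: -55309/3 ≈ -18436.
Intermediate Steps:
C(x) = -7 + x² + 4*x
w(W) = W*(-21 + W)
V = 8465/3 (V = -(-4736 - 20659)/9 = -⅑*(-25395) = 8465/3 ≈ 2821.7)
V - (17828 + w(C(-11))) = 8465/3 - (17828 + (-7 + (-11)² + 4*(-11))*(-21 + (-7 + (-11)² + 4*(-11)))) = 8465/3 - (17828 + (-7 + 121 - 44)*(-21 + (-7 + 121 - 44))) = 8465/3 - (17828 + 70*(-21 + 70)) = 8465/3 - (17828 + 70*49) = 8465/3 - (17828 + 3430) = 8465/3 - 1*21258 = 8465/3 - 21258 = -55309/3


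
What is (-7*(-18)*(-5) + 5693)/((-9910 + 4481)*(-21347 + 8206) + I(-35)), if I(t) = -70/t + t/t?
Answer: 5063/71342492 ≈ 7.0967e-5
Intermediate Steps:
I(t) = 1 - 70/t (I(t) = -70/t + 1 = 1 - 70/t)
(-7*(-18)*(-5) + 5693)/((-9910 + 4481)*(-21347 + 8206) + I(-35)) = (-7*(-18)*(-5) + 5693)/((-9910 + 4481)*(-21347 + 8206) + (-70 - 35)/(-35)) = (126*(-5) + 5693)/(-5429*(-13141) - 1/35*(-105)) = (-630 + 5693)/(71342489 + 3) = 5063/71342492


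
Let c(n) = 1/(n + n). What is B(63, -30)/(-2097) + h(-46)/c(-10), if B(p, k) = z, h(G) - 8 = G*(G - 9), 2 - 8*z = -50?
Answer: -212887453/4194 ≈ -50760.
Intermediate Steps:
z = 13/2 (z = ¼ - ⅛*(-50) = ¼ + 25/4 = 13/2 ≈ 6.5000)
h(G) = 8 + G*(-9 + G) (h(G) = 8 + G*(G - 9) = 8 + G*(-9 + G))
B(p, k) = 13/2
c(n) = 1/(2*n)
B(63, -30)/(-2097) + h(-46)/c(-10) = (13/2)/(-2097) + (8 + (-46)² - 9*(-46))/(((½)/(-10))) = (13/2)*(-1/2097) + (8 + 2116 + 414)/(((½)*(-⅒))) = -13/4194 + 2538/(-1/20) = -13/4194 + 2538*(-20) = -13/4194 - 50760 = -212887453/4194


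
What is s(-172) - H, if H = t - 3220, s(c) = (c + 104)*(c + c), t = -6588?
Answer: 33200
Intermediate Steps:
s(c) = 2*c*(104 + c) (s(c) = (104 + c)*(2*c) = 2*c*(104 + c))
H = -9808 (H = -6588 - 3220 = -9808)
s(-172) - H = 2*(-172)*(104 - 172) - 1*(-9808) = 2*(-172)*(-68) + 9808 = 23392 + 9808 = 33200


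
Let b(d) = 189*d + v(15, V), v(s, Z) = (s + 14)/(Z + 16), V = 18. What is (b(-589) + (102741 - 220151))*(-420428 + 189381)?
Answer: 105694828575/2 ≈ 5.2847e+10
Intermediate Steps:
v(s, Z) = (14 + s)/(16 + Z)
b(d) = 29/34 + 189*d (b(d) = 189*d + (14 + 15)/(16 + 18) = 189*d + 29/34 = 29/34 + 189*d)
(b(-589) + (102741 - 220151))*(-420428 + 189381) = ((29/34 + 189*(-589)) + (102741 - 220151))*(-420428 + 189381) = ((29/34 - 111321) - 117410)*(-231047) = (-3784885/34 - 117410)*(-231047) = -7776825/34*(-231047) = 105694828575/2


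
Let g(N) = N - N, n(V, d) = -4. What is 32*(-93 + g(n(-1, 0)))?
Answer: -2976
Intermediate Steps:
g(N) = 0
32*(-93 + g(n(-1, 0))) = 32*(-93 + 0) = 32*(-93) = -2976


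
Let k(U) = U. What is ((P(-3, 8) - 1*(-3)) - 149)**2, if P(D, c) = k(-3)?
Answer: 22201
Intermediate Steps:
P(D, c) = -3
((P(-3, 8) - 1*(-3)) - 149)**2 = ((-3 - 1*(-3)) - 149)**2 = ((-3 + 3) - 149)**2 = (0 - 149)**2 = (-149)**2 = 22201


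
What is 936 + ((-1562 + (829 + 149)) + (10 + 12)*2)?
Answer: 396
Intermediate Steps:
936 + ((-1562 + (829 + 149)) + (10 + 12)*2) = 936 + ((-1562 + 978) + 22*2) = 936 + (-584 + 44) = 936 - 540 = 396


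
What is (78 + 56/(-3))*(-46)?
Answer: -8188/3 ≈ -2729.3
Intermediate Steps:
(78 + 56/(-3))*(-46) = (78 + 56*(-⅓))*(-46) = (78 - 56/3)*(-46) = (178/3)*(-46) = -8188/3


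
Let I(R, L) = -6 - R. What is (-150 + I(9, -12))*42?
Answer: -6930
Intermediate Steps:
(-150 + I(9, -12))*42 = (-150 + (-6 - 1*9))*42 = (-150 + (-6 - 9))*42 = (-150 - 15)*42 = -165*42 = -6930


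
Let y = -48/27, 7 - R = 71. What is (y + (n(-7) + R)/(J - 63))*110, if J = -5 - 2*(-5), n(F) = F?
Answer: -15895/261 ≈ -60.900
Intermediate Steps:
R = -64 (R = 7 - 1*71 = 7 - 71 = -64)
J = 5 (J = -5 + 10 = 5)
y = -16/9 (y = -48*1/27 = -16/9 ≈ -1.7778)
(y + (n(-7) + R)/(J - 63))*110 = (-16/9 + (-7 - 64)/(5 - 63))*110 = (-16/9 - 71/(-58))*110 = (-16/9 - 71*(-1/58))*110 = (-16/9 + 71/58)*110 = -289/522*110 = -15895/261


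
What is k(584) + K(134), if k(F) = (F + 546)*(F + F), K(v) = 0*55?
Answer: 1319840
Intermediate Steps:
K(v) = 0
k(F) = 2*F*(546 + F) (k(F) = (546 + F)*(2*F) = 2*F*(546 + F))
k(584) + K(134) = 2*584*(546 + 584) + 0 = 2*584*1130 + 0 = 1319840 + 0 = 1319840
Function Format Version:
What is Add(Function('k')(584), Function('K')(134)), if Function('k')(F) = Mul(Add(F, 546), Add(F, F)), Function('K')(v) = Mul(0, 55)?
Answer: 1319840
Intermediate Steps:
Function('K')(v) = 0
Function('k')(F) = Mul(2, F, Add(546, F)) (Function('k')(F) = Mul(Add(546, F), Mul(2, F)) = Mul(2, F, Add(546, F)))
Add(Function('k')(584), Function('K')(134)) = Add(Mul(2, 584, Add(546, 584)), 0) = Add(Mul(2, 584, 1130), 0) = Add(1319840, 0) = 1319840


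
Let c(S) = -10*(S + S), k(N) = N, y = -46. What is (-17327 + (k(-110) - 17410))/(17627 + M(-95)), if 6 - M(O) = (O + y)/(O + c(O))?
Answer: -62898835/31827706 ≈ -1.9762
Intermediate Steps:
c(S) = -20*S
M(O) = 6 + (-46 + O)/(19*O) (M(O) = 6 - (O - 46)/(O - 20*O) = 6 - (-46 + O)/((-19*O)) = 6 - (-46 + O)*(-1/(19*O)) = 6 - (-1)*(-46 + O)/(19*O) = 6 + (-46 + O)/(19*O))
(-17327 + (k(-110) - 17410))/(17627 + M(-95)) = (-17327 + (-110 - 17410))/(17627 + (23/19)*(-2 + 5*(-95))/(-95)) = (-17327 - 17520)/(17627 + (23/19)*(-1/95)*(-2 - 475)) = -34847/(17627 + (23/19)*(-1/95)*(-477)) = -34847/(17627 + 10971/1805) = -34847/31827706/1805 = -34847*1805/31827706 = -62898835/31827706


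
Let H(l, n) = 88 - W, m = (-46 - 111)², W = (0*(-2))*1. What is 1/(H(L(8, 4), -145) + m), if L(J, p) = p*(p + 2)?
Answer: 1/24737 ≈ 4.0425e-5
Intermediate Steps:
W = 0 (W = 0*1 = 0)
L(J, p) = p*(2 + p)
m = 24649 (m = (-157)² = 24649)
H(l, n) = 88 (H(l, n) = 88 - 1*0 = 88 + 0 = 88)
1/(H(L(8, 4), -145) + m) = 1/(88 + 24649) = 1/24737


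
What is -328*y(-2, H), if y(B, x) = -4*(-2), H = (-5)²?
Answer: -2624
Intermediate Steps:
H = 25
y(B, x) = 8
-328*y(-2, H) = -328*8 = -2624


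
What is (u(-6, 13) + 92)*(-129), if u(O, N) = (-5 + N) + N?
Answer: -14577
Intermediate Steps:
u(O, N) = -5 + 2*N
(u(-6, 13) + 92)*(-129) = ((-5 + 2*13) + 92)*(-129) = ((-5 + 26) + 92)*(-129) = (21 + 92)*(-129) = 113*(-129) = -14577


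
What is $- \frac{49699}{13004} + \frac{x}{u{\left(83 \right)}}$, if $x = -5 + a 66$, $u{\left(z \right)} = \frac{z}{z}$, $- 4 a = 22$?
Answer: $- \frac{4835171}{13004} \approx -371.82$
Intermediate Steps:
$a = - \frac{11}{2}$ ($a = \left(- \frac{1}{4}\right) 22 = - \frac{11}{2} \approx -5.5$)
$u{\left(z \right)} = 1$
$x = -368$ ($x = -5 - 363 = -368$)
$- \frac{49699}{13004} + \frac{x}{u{\left(83 \right)}} = - \frac{49699}{13004} - \frac{368}{1} = \left(-49699\right) \frac{1}{13004} - 368 = - \frac{49699}{13004} - 368 = - \frac{4835171}{13004}$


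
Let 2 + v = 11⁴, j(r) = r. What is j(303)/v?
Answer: 303/14639 ≈ 0.020698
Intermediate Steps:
v = 14639 (v = -2 + 11⁴ = -2 + 14641 = 14639)
j(303)/v = 303/14639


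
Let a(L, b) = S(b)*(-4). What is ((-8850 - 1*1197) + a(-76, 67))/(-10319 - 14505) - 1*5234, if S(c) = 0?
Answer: -129918769/24824 ≈ -5233.6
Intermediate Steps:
a(L, b) = 0 (a(L, b) = 0*(-4) = 0)
((-8850 - 1*1197) + a(-76, 67))/(-10319 - 14505) - 1*5234 = ((-8850 - 1*1197) + 0)/(-10319 - 14505) - 1*5234 = ((-8850 - 1197) + 0)/(-24824) - 5234 = (-10047 + 0)*(-1/24824) - 5234 = -10047*(-1/24824) - 5234 = 10047/24824 - 5234 = -129918769/24824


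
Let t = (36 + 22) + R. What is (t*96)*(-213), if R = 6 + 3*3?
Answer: -1492704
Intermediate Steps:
R = 15 (R = 6 + 9 = 15)
t = 73 (t = (36 + 22) + 15 = 58 + 15 = 73)
(t*96)*(-213) = (73*96)*(-213) = 7008*(-213) = -1492704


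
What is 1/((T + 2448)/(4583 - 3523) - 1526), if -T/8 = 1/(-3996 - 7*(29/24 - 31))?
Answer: -24088235/36703016374 ≈ -0.00065630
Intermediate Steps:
T = 192/90899 (T = -8/(-3996 - 7*(29/24 - 31)) = -8/(-3996 - 7*(-715/24)) = -8/(-3996 + 5005/24) = -8/(-90899/24) = -8*(-24/90899) = 192/90899 ≈ 0.0021122)
1/((T + 2448)/(4583 - 3523) - 1526) = 1/((192/90899 + 2448)/(4583 - 3523) - 1526) = 1/((222520944/90899)/1060 - 1526) = 1/((222520944/90899)*(1/1060) - 1526) = 1/(55630236/24088235 - 1526) = 1/(-36703016374/24088235) = -24088235/36703016374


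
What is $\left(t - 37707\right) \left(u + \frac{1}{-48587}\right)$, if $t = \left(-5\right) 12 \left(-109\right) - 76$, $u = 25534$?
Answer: $- \frac{38760704938051}{48587} \approx -7.9776 \cdot 10^{8}$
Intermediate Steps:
$t = 6464$ ($t = \left(-60\right) \left(-109\right) - 76 = 6540 - 76 = 6464$)
$\left(t - 37707\right) \left(u + \frac{1}{-48587}\right) = \left(6464 - 37707\right) \left(25534 + \frac{1}{-48587}\right) = \left(6464 - 37707\right) \left(25534 - \frac{1}{48587}\right) = \left(6464 - 37707\right) \frac{1240620457}{48587} = \left(-31243\right) \frac{1240620457}{48587} = - \frac{38760704938051}{48587}$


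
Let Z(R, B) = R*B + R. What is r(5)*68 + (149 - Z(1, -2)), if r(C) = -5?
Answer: -190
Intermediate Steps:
Z(R, B) = R + B*R (Z(R, B) = B*R + R = R + B*R)
r(5)*68 + (149 - Z(1, -2)) = -5*68 + (149 - (1 - 2)) = -340 + (149 - (-1)) = -340 + (149 - 1*(-1)) = -340 + (149 + 1) = -340 + 150 = -190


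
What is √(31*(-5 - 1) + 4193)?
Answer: √4007 ≈ 63.301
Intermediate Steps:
√(31*(-5 - 1) + 4193) = √(31*(-6) + 4193) = √(-186 + 4193) = √4007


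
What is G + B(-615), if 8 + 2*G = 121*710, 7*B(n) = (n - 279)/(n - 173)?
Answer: 118459305/2758 ≈ 42951.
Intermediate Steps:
B(n) = (-279 + n)/(7*(-173 + n)) (B(n) = ((n - 279)/(n - 173))/7 = ((-279 + n)/(-173 + n))/7 = (-279 + n)/(7*(-173 + n)))
G = 42951 (G = -4 + (121*710)/2 = -4 + (1/2)*85910 = -4 + 42955 = 42951)
G + B(-615) = 42951 + (-279 - 615)/(7*(-173 - 615)) = 42951 + (1/7)*(-894)/(-788) = 42951 + (1/7)*(-1/788)*(-894) = 42951 + 447/2758 = 118459305/2758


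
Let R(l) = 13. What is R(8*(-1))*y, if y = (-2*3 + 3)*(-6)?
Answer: 234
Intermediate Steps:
y = 18 (y = (-6 + 3)*(-6) = -3*(-6) = 18)
R(8*(-1))*y = 13*18 = 234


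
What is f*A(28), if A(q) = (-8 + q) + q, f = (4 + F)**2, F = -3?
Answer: 48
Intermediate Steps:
f = 1 (f = (4 - 3)**2 = 1**2 = 1)
A(q) = -8 + 2*q
f*A(28) = 1*(-8 + 2*28) = 1*(-8 + 56) = 1*48 = 48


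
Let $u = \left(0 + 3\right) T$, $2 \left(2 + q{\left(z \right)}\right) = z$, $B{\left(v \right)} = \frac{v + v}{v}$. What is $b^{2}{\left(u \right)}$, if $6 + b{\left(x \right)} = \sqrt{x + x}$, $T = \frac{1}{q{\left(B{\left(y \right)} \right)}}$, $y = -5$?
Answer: $\left(6 - i \sqrt{6}\right)^{2} \approx 30.0 - 29.394 i$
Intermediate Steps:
$B{\left(v \right)} = 2$ ($B{\left(v \right)} = \frac{2 v}{v} = 2$)
$q{\left(z \right)} = -2 + \frac{z}{2}$
$T = -1$ ($T = \frac{1}{-2 + \frac{1}{2} \cdot 2} = \frac{1}{-2 + 1} = \frac{1}{-1} = -1$)
$u = -3$ ($u = \left(0 + 3\right) \left(-1\right) = 3 \left(-1\right) = -3$)
$b{\left(x \right)} = -6 + \sqrt{2} \sqrt{x}$ ($b{\left(x \right)} = -6 + \sqrt{x + x} = -6 + \sqrt{2 x} = -6 + \sqrt{2} \sqrt{x}$)
$b^{2}{\left(u \right)} = \left(-6 + \sqrt{2} \sqrt{-3}\right)^{2} = \left(-6 + \sqrt{2} i \sqrt{3}\right)^{2} = \left(-6 + i \sqrt{6}\right)^{2}$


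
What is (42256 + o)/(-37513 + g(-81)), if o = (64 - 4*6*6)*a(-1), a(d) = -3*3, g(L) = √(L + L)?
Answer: -1612158688/1407225331 - 386784*I*√2/1407225331 ≈ -1.1456 - 0.0003887*I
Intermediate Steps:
g(L) = √2*√L (g(L) = √(2*L) = √2*√L)
a(d) = -9
o = 720 (o = (64 - 4*6*6)*(-9) = (64 - 24*6)*(-9) = (64 - 144)*(-9) = -80*(-9) = 720)
(42256 + o)/(-37513 + g(-81)) = (42256 + 720)/(-37513 + √2*√(-81)) = 42976/(-37513 + √2*(9*I)) = 42976/(-37513 + 9*I*√2)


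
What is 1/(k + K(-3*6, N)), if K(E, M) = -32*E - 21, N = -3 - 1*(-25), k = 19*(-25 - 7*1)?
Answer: -1/53 ≈ -0.018868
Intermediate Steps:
k = -608 (k = 19*(-25 - 7) = 19*(-32) = -608)
N = 22 (N = -3 + 25 = 22)
K(E, M) = -21 - 32*E
1/(k + K(-3*6, N)) = 1/(-608 + (-21 - (-96)*6)) = 1/(-608 + (-21 - 32*(-18))) = 1/(-608 + (-21 + 576)) = 1/(-608 + 555) = 1/(-53) = -1/53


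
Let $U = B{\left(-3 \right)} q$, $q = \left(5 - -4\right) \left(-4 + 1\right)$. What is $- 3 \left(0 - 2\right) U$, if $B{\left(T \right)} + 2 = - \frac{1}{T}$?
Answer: $270$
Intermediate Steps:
$B{\left(T \right)} = -2 - \frac{1}{T}$
$q = -27$ ($q = \left(5 + 4\right) \left(-3\right) = 9 \left(-3\right) = -27$)
$U = 45$ ($U = \left(-2 - \frac{1}{-3}\right) \left(-27\right) = \left(-2 - - \frac{1}{3}\right) \left(-27\right) = \left(-2 + \frac{1}{3}\right) \left(-27\right) = \left(- \frac{5}{3}\right) \left(-27\right) = 45$)
$- 3 \left(0 - 2\right) U = - 3 \left(0 - 2\right) 45 = \left(-3\right) \left(-2\right) 45 = 6 \cdot 45 = 270$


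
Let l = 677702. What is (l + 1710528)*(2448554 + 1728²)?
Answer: 12978926687740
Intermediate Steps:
(l + 1710528)*(2448554 + 1728²) = (677702 + 1710528)*(2448554 + 1728²) = 2388230*(2448554 + 2985984) = 2388230*5434538 = 12978926687740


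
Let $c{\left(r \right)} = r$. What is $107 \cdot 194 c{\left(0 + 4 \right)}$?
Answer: $83032$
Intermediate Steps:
$107 \cdot 194 c{\left(0 + 4 \right)} = 107 \cdot 194 \left(0 + 4\right) = 20758 \cdot 4 = 83032$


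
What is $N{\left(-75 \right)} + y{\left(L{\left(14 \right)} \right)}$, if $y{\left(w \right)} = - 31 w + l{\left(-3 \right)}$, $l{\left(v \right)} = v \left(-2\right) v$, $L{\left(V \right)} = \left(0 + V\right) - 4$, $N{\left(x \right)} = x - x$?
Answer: $-328$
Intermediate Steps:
$N{\left(x \right)} = 0$
$L{\left(V \right)} = -4 + V$ ($L{\left(V \right)} = V - 4 = -4 + V$)
$l{\left(v \right)} = - 2 v^{2}$ ($l{\left(v \right)} = - 2 v v = - 2 v^{2}$)
$y{\left(w \right)} = -18 - 31 w$ ($y{\left(w \right)} = - 31 w - 2 \left(-3\right)^{2} = - 31 w - 18 = -18 - 31 w$)
$N{\left(-75 \right)} + y{\left(L{\left(14 \right)} \right)} = 0 - \left(18 + 31 \left(-4 + 14\right)\right) = 0 - 328 = -328$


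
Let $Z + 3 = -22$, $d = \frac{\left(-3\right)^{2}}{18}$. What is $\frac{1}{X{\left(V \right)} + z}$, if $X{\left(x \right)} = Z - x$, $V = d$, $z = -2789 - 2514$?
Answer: $- \frac{2}{10657} \approx -0.00018767$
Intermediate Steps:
$z = -5303$ ($z = -2789 - 2514 = -5303$)
$d = \frac{1}{2}$ ($d = 9 \cdot \frac{1}{18} = \frac{1}{2} \approx 0.5$)
$V = \frac{1}{2} \approx 0.5$
$Z = -25$ ($Z = -3 - 22 = -25$)
$X{\left(x \right)} = -25 - x$
$\frac{1}{X{\left(V \right)} + z} = \frac{1}{\left(-25 - \frac{1}{2}\right) - 5303} = \frac{1}{- \frac{51}{2} - 5303} = \frac{1}{- \frac{10657}{2}} = - \frac{2}{10657}$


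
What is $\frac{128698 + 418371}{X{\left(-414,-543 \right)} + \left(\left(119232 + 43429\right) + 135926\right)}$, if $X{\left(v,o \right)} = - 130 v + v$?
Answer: $\frac{547069}{351993} \approx 1.5542$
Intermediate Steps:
$X{\left(v,o \right)} = - 129 v$
$\frac{128698 + 418371}{X{\left(-414,-543 \right)} + \left(\left(119232 + 43429\right) + 135926\right)} = \frac{128698 + 418371}{\left(-129\right) \left(-414\right) + \left(\left(119232 + 43429\right) + 135926\right)} = \frac{547069}{53406 + \left(162661 + 135926\right)} = \frac{547069}{53406 + 298587} = \frac{547069}{351993}$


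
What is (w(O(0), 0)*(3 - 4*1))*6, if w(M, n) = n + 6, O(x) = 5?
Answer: -36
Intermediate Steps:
w(M, n) = 6 + n
(w(O(0), 0)*(3 - 4*1))*6 = ((6 + 0)*(3 - 4*1))*6 = (6*(3 - 4))*6 = (6*(-1))*6 = -6*6 = -36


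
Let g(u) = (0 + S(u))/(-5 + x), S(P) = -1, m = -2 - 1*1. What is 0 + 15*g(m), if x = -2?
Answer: 15/7 ≈ 2.1429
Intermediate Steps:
m = -3 (m = -2 - 1 = -3)
g(u) = ⅐ (g(u) = (0 - 1)/(-5 - 2) = -1/(-7) = -1*(-⅐) = ⅐)
0 + 15*g(m) = 0 + 15*(⅐) = 0 + 15/7 = 15/7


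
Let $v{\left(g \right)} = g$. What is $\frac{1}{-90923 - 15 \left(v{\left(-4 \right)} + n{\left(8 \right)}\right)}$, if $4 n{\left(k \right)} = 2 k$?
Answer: $- \frac{1}{90923} \approx -1.0998 \cdot 10^{-5}$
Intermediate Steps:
$n{\left(k \right)} = \frac{k}{2}$ ($n{\left(k \right)} = \frac{2 k}{4} = \frac{k}{2}$)
$\frac{1}{-90923 - 15 \left(v{\left(-4 \right)} + n{\left(8 \right)}\right)} = \frac{1}{-90923 - 15 \left(-4 + \frac{1}{2} \cdot 8\right)} = \frac{1}{-90923 - 15 \left(-4 + 4\right)} = \frac{1}{-90923 - 0} = \frac{1}{-90923 + 0} = \frac{1}{-90923} = - \frac{1}{90923}$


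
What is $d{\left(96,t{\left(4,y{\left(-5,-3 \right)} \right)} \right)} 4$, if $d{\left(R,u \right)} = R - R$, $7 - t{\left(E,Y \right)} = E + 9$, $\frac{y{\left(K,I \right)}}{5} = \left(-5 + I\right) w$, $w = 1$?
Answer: $0$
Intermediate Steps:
$y{\left(K,I \right)} = -25 + 5 I$ ($y{\left(K,I \right)} = 5 \left(-5 + I\right) 1 = 5 \left(-5 + I\right) = -25 + 5 I$)
$t{\left(E,Y \right)} = -2 - E$ ($t{\left(E,Y \right)} = 7 - \left(E + 9\right) = 7 - \left(9 + E\right) = -2 - E$)
$d{\left(R,u \right)} = 0$
$d{\left(96,t{\left(4,y{\left(-5,-3 \right)} \right)} \right)} 4 = 0 \cdot 4 = 0$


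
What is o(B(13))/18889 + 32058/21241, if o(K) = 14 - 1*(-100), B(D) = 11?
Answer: 607965036/401221249 ≈ 1.5153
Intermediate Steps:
o(K) = 114 (o(K) = 14 + 100 = 114)
o(B(13))/18889 + 32058/21241 = 114/18889 + 32058/21241 = 607965036/401221249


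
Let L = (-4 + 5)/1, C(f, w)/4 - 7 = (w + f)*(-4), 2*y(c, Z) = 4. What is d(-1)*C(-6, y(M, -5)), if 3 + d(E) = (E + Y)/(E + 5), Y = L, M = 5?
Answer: -276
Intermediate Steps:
y(c, Z) = 2 (y(c, Z) = (1/2)*4 = 2)
C(f, w) = 28 - 16*f - 16*w (C(f, w) = 28 + 4*((w + f)*(-4)) = 28 + 4*((f + w)*(-4)) = 28 + 4*(-4*f - 4*w) = 28 + (-16*f - 16*w) = 28 - 16*f - 16*w)
L = 1 (L = 1*1 = 1)
Y = 1
d(E) = -3 + (1 + E)/(5 + E) (d(E) = -3 + (E + 1)/(E + 5) = -3 + (1 + E)/(5 + E))
d(-1)*C(-6, y(M, -5)) = (2*(-7 - 1*(-1))/(5 - 1))*(28 - 16*(-6) - 16*2) = (2*(-7 + 1)/4)*(28 + 96 - 32) = (2*(1/4)*(-6))*92 = -3*92 = -276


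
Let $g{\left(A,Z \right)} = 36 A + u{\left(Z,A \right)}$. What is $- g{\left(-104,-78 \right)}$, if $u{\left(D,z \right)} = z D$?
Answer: $-4368$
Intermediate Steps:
$u{\left(D,z \right)} = D z$
$g{\left(A,Z \right)} = 36 A + A Z$ ($g{\left(A,Z \right)} = 36 A + Z A = 36 A + A Z$)
$- g{\left(-104,-78 \right)} = - \left(-104\right) \left(36 - 78\right) = - \left(-104\right) \left(-42\right) = \left(-1\right) 4368 = -4368$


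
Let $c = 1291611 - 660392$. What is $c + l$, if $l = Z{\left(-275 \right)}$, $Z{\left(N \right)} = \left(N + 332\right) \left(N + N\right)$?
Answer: $599869$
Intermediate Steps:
$c = 631219$ ($c = 1291611 - 660392 = 631219$)
$Z{\left(N \right)} = 2 N \left(332 + N\right)$ ($Z{\left(N \right)} = \left(332 + N\right) 2 N = 2 N \left(332 + N\right)$)
$l = -31350$ ($l = 2 \left(-275\right) \left(332 - 275\right) = 2 \left(-275\right) 57 = -31350$)
$c + l = 631219 - 31350 = 599869$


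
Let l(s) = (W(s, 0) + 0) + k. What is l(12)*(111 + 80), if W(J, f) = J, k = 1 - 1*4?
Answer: 1719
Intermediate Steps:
k = -3 (k = 1 - 4 = -3)
l(s) = -3 + s (l(s) = (s + 0) - 3 = s - 3 = -3 + s)
l(12)*(111 + 80) = (-3 + 12)*(111 + 80) = 9*191 = 1719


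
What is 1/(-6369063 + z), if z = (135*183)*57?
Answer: -1/4960878 ≈ -2.0158e-7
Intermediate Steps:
z = 1408185 (z = 24705*57 = 1408185)
1/(-6369063 + z) = 1/(-6369063 + 1408185) = 1/(-4960878) = -1/4960878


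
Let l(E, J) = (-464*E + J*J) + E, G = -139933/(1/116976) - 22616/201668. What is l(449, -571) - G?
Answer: 825271878063408/50417 ≈ 1.6369e+10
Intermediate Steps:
G = -825265921093190/50417 (G = -139933/1/116976 - 22616*1/201668 = -139933*116976 - 5654/50417 = -16368802608 - 5654/50417 = -825265921093190/50417 ≈ -1.6369e+10)
l(E, J) = J² - 463*E (l(E, J) = (-464*E + J²) + E = (J² - 464*E) + E = J² - 463*E)
l(449, -571) - G = ((-571)² - 463*449) - 1*(-825265921093190/50417) = (326041 - 207887) + 825265921093190/50417 = 118154 + 825265921093190/50417 = 825271878063408/50417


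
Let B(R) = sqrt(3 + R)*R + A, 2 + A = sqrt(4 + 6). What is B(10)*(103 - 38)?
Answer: -130 + 65*sqrt(10) + 650*sqrt(13) ≈ 2419.2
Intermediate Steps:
A = -2 + sqrt(10) (A = -2 + sqrt(4 + 6) = -2 + sqrt(10) ≈ 1.1623)
B(R) = -2 + sqrt(10) + R*sqrt(3 + R) (B(R) = sqrt(3 + R)*R + (-2 + sqrt(10)) = R*sqrt(3 + R) + (-2 + sqrt(10)) = -2 + sqrt(10) + R*sqrt(3 + R))
B(10)*(103 - 38) = (-2 + sqrt(10) + 10*sqrt(3 + 10))*(103 - 38) = (-2 + sqrt(10) + 10*sqrt(13))*65 = -130 + 65*sqrt(10) + 650*sqrt(13)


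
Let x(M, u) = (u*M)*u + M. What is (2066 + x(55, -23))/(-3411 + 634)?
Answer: -31216/2777 ≈ -11.241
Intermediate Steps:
x(M, u) = M + M*u**2 (x(M, u) = (M*u)*u + M = M*u**2 + M = M + M*u**2)
(2066 + x(55, -23))/(-3411 + 634) = (2066 + 55*(1 + (-23)**2))/(-3411 + 634) = (2066 + 55*(1 + 529))/(-2777) = (2066 + 55*530)*(-1/2777) = (2066 + 29150)*(-1/2777) = 31216*(-1/2777) = -31216/2777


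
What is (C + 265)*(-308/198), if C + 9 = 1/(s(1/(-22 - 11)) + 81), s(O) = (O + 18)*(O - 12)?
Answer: -263796281/662454 ≈ -398.21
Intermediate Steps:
s(O) = (-12 + O)*(18 + O) (s(O) = (18 + O)*(-12 + O) = (-12 + O)*(18 + O))
C = -1325997/147212 (C = -9 + 1/((-216 + (1/(-22 - 11))² + 6/(-22 - 11)) + 81) = -9 + 1/((-216 + (1/(-33))² + 6/(-33)) + 81) = -9 + 1/((-216 + (-1/33)² + 6*(-1/33)) + 81) = -9 + 1/((-216 + 1/1089 - 2/11) + 81) = -9 + 1/(-235421/1089 + 81) = -9 + 1/(-147212/1089) = -9 - 1089/147212 = -1325997/147212 ≈ -9.0074)
(C + 265)*(-308/198) = (-1325997/147212 + 265)*(-308/198) = 37685183*(-308*1/198)/147212 = (37685183/147212)*(-14/9) = -263796281/662454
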